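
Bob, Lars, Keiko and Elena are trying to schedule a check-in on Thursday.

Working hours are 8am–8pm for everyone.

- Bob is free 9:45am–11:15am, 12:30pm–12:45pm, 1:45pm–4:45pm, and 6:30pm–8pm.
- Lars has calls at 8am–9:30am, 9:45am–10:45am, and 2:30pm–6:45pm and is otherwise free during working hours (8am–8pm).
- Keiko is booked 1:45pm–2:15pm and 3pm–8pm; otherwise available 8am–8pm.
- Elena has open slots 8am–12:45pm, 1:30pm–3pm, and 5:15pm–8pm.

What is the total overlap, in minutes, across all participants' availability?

60 minutes

Lars free within 08:00–20:00: 09:30–09:45, 10:45–14:30, 18:45–20:00.
Keiko free within 08:00–20:00: 08:00–13:45, 14:15–15:00.
Bob ∩ Lars: 10:45–11:15, 12:30–12:45, 13:45–14:30, 18:45–20:00.
Bob ∩ Lars ∩ Keiko: 10:45–11:15, 12:30–12:45, 14:15–14:30.
Bob ∩ Lars ∩ Keiko ∩ Elena: 10:45–11:15, 12:30–12:45, 14:15–14:30.
Total common minutes: 30 + 15 + 15 = 60.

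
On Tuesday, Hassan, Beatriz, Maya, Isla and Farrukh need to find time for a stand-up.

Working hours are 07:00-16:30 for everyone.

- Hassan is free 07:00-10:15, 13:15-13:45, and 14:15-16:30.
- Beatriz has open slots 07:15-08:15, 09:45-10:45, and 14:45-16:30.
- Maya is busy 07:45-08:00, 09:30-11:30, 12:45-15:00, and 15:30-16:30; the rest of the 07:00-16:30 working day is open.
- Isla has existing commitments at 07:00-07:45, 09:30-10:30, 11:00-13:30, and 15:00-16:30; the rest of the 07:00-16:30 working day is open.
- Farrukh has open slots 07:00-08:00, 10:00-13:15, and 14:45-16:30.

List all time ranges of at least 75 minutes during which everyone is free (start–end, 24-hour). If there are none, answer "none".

none

Maya free within 07:00–16:30: 07:00–07:45, 08:00–09:30, 11:30–12:45, 15:00–15:30.
Isla free within 07:00–16:30: 07:45–09:30, 10:30–11:00, 13:30–15:00.
Hassan ∩ Beatriz: 07:15–08:15, 09:45–10:15, 14:45–16:30.
Hassan ∩ Beatriz ∩ Maya: 07:15–07:45, 08:00–08:15, 15:00–15:30.
Hassan ∩ Beatriz ∩ Maya ∩ Isla: 08:00–08:15.
Hassan ∩ Beatriz ∩ Maya ∩ Isla ∩ Farrukh: (none).
Windows ≥ 75 min: (none).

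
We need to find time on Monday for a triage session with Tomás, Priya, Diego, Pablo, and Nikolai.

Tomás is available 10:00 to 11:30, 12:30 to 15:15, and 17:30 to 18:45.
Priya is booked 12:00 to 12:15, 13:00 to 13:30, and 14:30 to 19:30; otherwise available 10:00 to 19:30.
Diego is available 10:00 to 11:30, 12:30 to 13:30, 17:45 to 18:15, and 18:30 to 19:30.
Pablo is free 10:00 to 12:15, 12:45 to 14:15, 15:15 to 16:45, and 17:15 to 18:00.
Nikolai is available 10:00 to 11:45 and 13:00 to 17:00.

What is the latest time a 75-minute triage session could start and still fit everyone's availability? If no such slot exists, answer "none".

Priya free within 10:00–19:30: 10:00–12:00, 12:15–13:00, 13:30–14:30.
Tomás ∩ Priya: 10:00–11:30, 12:30–13:00, 13:30–14:30.
Tomás ∩ Priya ∩ Diego: 10:00–11:30, 12:30–13:00.
Tomás ∩ Priya ∩ Diego ∩ Pablo: 10:00–11:30, 12:45–13:00.
Tomás ∩ Priya ∩ Diego ∩ Pablo ∩ Nikolai: 10:00–11:30.
Windows ≥ 75 min: 10:00–11:30.
Latest start in the last window 10:00–11:30 is 11:30 − 75 min = 10:15.

10:15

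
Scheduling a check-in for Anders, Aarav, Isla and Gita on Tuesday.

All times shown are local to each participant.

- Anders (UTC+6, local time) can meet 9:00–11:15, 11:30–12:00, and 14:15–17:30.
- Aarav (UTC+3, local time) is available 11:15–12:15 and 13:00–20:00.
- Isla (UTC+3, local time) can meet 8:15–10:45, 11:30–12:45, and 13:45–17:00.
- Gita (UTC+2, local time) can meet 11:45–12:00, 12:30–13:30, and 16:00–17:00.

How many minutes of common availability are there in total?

Anders → UTC: 03:00–05:15, 05:30–06:00, 08:15–11:30.
Aarav → UTC: 08:15–09:15, 10:00–17:00.
Isla → UTC: 05:15–07:45, 08:30–09:45, 10:45–14:00.
Gita → UTC: 09:45–10:00, 10:30–11:30, 14:00–15:00.
Anders ∩ Aarav: 08:15–09:15, 10:00–11:30.
Anders ∩ Aarav ∩ Isla: 08:30–09:15, 10:45–11:30.
Anders ∩ Aarav ∩ Isla ∩ Gita: 10:45–11:30.
Total common minutes: 45.

45 minutes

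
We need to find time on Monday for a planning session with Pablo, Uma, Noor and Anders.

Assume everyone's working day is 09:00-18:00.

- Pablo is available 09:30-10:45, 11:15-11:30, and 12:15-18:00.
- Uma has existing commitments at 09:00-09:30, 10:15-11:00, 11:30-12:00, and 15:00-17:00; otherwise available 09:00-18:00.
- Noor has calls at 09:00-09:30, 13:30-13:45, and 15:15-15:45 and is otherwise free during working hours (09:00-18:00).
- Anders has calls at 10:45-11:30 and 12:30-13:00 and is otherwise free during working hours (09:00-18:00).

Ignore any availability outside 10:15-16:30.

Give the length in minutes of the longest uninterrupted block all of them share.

Uma free within 09:00–18:00: 09:30–10:15, 11:00–11:30, 12:00–15:00, 17:00–18:00.
Noor free within 09:00–18:00: 09:30–13:30, 13:45–15:15, 15:45–18:00.
Anders free within 09:00–18:00: 09:00–10:45, 11:30–12:30, 13:00–18:00.
Pablo ∩ Uma: 09:30–10:15, 11:15–11:30, 12:15–15:00, 17:00–18:00.
Pablo ∩ Uma ∩ Noor: 09:30–10:15, 11:15–11:30, 12:15–13:30, 13:45–15:00, 17:00–18:00.
Pablo ∩ Uma ∩ Noor ∩ Anders: 09:30–10:15, 12:15–12:30, 13:00–13:30, 13:45–15:00, 17:00–18:00.
Restricted to 10:15–16:30: 12:15–12:30, 13:00–13:30, 13:45–15:00.
Common window lengths: 15, 30, 75 min; longest is 75.

75 minutes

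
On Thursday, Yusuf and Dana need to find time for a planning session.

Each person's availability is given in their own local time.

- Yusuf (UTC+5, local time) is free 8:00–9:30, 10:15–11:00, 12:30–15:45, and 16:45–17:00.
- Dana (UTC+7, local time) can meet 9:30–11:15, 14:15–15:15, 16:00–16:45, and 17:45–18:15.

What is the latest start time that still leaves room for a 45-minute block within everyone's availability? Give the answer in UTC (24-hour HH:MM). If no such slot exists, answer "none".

09:00

Yusuf → UTC: 03:00–04:30, 05:15–06:00, 07:30–10:45, 11:45–12:00.
Dana → UTC: 02:30–04:15, 07:15–08:15, 09:00–09:45, 10:45–11:15.
Yusuf ∩ Dana: 03:00–04:15, 07:30–08:15, 09:00–09:45.
Windows ≥ 45 min: 03:00–04:15, 07:30–08:15, 09:00–09:45.
Latest start in the last window 09:00–09:45 is 09:45 − 45 min = 09:00.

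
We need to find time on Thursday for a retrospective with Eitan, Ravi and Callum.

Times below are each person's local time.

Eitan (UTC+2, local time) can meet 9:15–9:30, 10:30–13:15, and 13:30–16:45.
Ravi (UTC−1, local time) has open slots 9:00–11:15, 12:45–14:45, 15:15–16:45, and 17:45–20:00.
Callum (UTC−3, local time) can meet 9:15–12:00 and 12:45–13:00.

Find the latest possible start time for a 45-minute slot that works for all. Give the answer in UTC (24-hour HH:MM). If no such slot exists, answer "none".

Eitan → UTC: 07:15–07:30, 08:30–11:15, 11:30–14:45.
Ravi → UTC: 10:00–12:15, 13:45–15:45, 16:15–17:45, 18:45–21:00.
Callum → UTC: 12:15–15:00, 15:45–16:00.
Eitan ∩ Ravi: 10:00–11:15, 11:30–12:15, 13:45–14:45.
Eitan ∩ Ravi ∩ Callum: 13:45–14:45.
Windows ≥ 45 min: 13:45–14:45.
Latest start in the last window 13:45–14:45 is 14:45 − 45 min = 14:00.

14:00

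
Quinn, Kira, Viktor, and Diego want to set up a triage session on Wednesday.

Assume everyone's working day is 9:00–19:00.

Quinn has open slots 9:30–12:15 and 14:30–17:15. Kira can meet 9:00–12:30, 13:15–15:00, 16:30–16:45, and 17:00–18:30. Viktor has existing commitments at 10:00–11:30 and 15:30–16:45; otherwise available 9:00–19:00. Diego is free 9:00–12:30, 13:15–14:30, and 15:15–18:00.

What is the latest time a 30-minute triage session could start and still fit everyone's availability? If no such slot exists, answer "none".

11:45

Viktor free within 09:00–19:00: 09:00–10:00, 11:30–15:30, 16:45–19:00.
Quinn ∩ Kira: 09:30–12:15, 14:30–15:00, 16:30–16:45, 17:00–17:15.
Quinn ∩ Kira ∩ Viktor: 09:30–10:00, 11:30–12:15, 14:30–15:00, 17:00–17:15.
Quinn ∩ Kira ∩ Viktor ∩ Diego: 09:30–10:00, 11:30–12:15, 17:00–17:15.
Windows ≥ 30 min: 09:30–10:00, 11:30–12:15.
Latest start in the last window 11:30–12:15 is 12:15 − 30 min = 11:45.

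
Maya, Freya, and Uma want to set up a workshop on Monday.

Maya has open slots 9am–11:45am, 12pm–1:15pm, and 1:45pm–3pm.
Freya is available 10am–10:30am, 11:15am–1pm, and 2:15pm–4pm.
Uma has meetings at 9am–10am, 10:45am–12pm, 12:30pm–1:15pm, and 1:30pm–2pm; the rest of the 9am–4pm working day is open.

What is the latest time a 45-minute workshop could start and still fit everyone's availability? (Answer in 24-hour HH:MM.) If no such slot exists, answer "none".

Uma free within 09:00–16:00: 10:00–10:45, 12:00–12:30, 13:15–13:30, 14:00–16:00.
Maya ∩ Freya: 10:00–10:30, 11:15–11:45, 12:00–13:00, 14:15–15:00.
Maya ∩ Freya ∩ Uma: 10:00–10:30, 12:00–12:30, 14:15–15:00.
Windows ≥ 45 min: 14:15–15:00.
Latest start in the last window 14:15–15:00 is 15:00 − 45 min = 14:15.

14:15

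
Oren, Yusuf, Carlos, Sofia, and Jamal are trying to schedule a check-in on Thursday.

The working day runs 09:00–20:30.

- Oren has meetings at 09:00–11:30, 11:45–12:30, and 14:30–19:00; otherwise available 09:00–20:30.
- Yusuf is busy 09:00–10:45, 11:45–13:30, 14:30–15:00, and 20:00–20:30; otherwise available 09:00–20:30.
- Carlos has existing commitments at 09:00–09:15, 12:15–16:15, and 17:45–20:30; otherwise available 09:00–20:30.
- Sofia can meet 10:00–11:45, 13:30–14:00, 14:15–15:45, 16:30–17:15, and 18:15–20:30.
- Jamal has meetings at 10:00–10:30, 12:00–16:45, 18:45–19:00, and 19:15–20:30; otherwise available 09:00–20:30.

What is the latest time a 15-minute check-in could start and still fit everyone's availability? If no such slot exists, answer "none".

11:30

Oren free within 09:00–20:30: 11:30–11:45, 12:30–14:30, 19:00–20:30.
Yusuf free within 09:00–20:30: 10:45–11:45, 13:30–14:30, 15:00–20:00.
Carlos free within 09:00–20:30: 09:15–12:15, 16:15–17:45.
Jamal free within 09:00–20:30: 09:00–10:00, 10:30–12:00, 16:45–18:45, 19:00–19:15.
Oren ∩ Yusuf: 11:30–11:45, 13:30–14:30, 19:00–20:00.
Oren ∩ Yusuf ∩ Carlos: 11:30–11:45.
Oren ∩ Yusuf ∩ Carlos ∩ Sofia: 11:30–11:45.
Oren ∩ Yusuf ∩ Carlos ∩ Sofia ∩ Jamal: 11:30–11:45.
Windows ≥ 15 min: 11:30–11:45.
Latest start in the last window 11:30–11:45 is 11:45 − 15 min = 11:30.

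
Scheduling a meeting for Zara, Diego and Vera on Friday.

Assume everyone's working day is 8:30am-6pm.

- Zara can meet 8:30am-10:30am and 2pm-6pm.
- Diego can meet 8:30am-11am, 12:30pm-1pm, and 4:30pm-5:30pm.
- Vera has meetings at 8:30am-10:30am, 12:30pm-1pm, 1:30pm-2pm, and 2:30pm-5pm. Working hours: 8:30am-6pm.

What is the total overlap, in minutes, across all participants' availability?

30 minutes

Vera free within 08:30–18:00: 10:30–12:30, 13:00–13:30, 14:00–14:30, 17:00–18:00.
Zara ∩ Diego: 08:30–10:30, 16:30–17:30.
Zara ∩ Diego ∩ Vera: 17:00–17:30.
Total common minutes: 30.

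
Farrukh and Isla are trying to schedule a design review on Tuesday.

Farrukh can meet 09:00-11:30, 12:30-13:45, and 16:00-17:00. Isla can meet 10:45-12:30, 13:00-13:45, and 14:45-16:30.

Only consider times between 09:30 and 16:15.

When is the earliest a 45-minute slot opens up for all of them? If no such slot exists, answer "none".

10:45

Farrukh ∩ Isla: 10:45–11:30, 13:00–13:45, 16:00–16:30.
Restricted to 09:30–16:15: 10:45–11:30, 13:00–13:45, 16:00–16:15.
Windows ≥ 45 min: 10:45–11:30, 13:00–13:45.
Earliest such window starts at 10:45.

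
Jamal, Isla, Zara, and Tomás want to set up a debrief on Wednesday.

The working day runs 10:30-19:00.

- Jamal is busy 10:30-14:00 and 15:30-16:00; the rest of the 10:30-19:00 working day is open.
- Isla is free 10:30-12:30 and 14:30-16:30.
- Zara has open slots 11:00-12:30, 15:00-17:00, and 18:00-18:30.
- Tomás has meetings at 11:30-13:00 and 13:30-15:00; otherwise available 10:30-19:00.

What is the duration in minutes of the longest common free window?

Jamal free within 10:30–19:00: 14:00–15:30, 16:00–19:00.
Tomás free within 10:30–19:00: 10:30–11:30, 13:00–13:30, 15:00–19:00.
Jamal ∩ Isla: 14:30–15:30, 16:00–16:30.
Jamal ∩ Isla ∩ Zara: 15:00–15:30, 16:00–16:30.
Jamal ∩ Isla ∩ Zara ∩ Tomás: 15:00–15:30, 16:00–16:30.
Common window lengths: 30, 30 min; longest is 30.

30 minutes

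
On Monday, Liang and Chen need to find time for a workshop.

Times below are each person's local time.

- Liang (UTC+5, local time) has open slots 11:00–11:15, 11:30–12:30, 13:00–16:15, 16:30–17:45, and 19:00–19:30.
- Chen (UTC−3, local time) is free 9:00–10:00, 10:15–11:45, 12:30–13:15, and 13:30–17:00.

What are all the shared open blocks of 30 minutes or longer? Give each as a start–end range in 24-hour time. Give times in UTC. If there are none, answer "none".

Liang → UTC: 06:00–06:15, 06:30–07:30, 08:00–11:15, 11:30–12:45, 14:00–14:30.
Chen → UTC: 12:00–13:00, 13:15–14:45, 15:30–16:15, 16:30–20:00.
Liang ∩ Chen: 12:00–12:45, 14:00–14:30.
Windows ≥ 30 min: 12:00–12:45, 14:00–14:30.

12:00–12:45, 14:00–14:30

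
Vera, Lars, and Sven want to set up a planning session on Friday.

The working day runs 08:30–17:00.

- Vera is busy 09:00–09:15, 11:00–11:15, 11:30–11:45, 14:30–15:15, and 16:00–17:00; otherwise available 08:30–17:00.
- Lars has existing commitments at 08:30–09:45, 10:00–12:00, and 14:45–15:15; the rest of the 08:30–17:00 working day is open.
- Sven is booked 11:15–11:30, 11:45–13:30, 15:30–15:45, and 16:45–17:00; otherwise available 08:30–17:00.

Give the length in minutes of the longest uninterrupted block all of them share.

60 minutes

Vera free within 08:30–17:00: 08:30–09:00, 09:15–11:00, 11:15–11:30, 11:45–14:30, 15:15–16:00.
Lars free within 08:30–17:00: 09:45–10:00, 12:00–14:45, 15:15–17:00.
Sven free within 08:30–17:00: 08:30–11:15, 11:30–11:45, 13:30–15:30, 15:45–16:45.
Vera ∩ Lars: 09:45–10:00, 12:00–14:30, 15:15–16:00.
Vera ∩ Lars ∩ Sven: 09:45–10:00, 13:30–14:30, 15:15–15:30, 15:45–16:00.
Common window lengths: 15, 60, 15, 15 min; longest is 60.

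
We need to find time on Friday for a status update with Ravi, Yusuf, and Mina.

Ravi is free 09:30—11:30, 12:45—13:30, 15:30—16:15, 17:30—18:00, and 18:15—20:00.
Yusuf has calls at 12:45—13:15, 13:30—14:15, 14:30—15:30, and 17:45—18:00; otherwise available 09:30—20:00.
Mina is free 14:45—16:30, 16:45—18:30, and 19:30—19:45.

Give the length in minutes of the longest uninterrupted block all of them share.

45 minutes

Yusuf free within 09:30–20:00: 09:30–12:45, 13:15–13:30, 14:15–14:30, 15:30–17:45, 18:00–20:00.
Ravi ∩ Yusuf: 09:30–11:30, 13:15–13:30, 15:30–16:15, 17:30–17:45, 18:15–20:00.
Ravi ∩ Yusuf ∩ Mina: 15:30–16:15, 17:30–17:45, 18:15–18:30, 19:30–19:45.
Common window lengths: 45, 15, 15, 15 min; longest is 45.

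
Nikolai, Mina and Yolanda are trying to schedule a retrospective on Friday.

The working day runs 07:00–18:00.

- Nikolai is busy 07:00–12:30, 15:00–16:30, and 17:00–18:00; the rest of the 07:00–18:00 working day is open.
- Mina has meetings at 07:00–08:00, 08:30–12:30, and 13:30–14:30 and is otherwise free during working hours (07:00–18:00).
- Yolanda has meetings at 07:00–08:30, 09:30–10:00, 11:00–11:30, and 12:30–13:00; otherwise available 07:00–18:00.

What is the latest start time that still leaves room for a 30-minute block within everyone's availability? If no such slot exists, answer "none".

Nikolai free within 07:00–18:00: 12:30–15:00, 16:30–17:00.
Mina free within 07:00–18:00: 08:00–08:30, 12:30–13:30, 14:30–18:00.
Yolanda free within 07:00–18:00: 08:30–09:30, 10:00–11:00, 11:30–12:30, 13:00–18:00.
Nikolai ∩ Mina: 12:30–13:30, 14:30–15:00, 16:30–17:00.
Nikolai ∩ Mina ∩ Yolanda: 13:00–13:30, 14:30–15:00, 16:30–17:00.
Windows ≥ 30 min: 13:00–13:30, 14:30–15:00, 16:30–17:00.
Latest start in the last window 16:30–17:00 is 17:00 − 30 min = 16:30.

16:30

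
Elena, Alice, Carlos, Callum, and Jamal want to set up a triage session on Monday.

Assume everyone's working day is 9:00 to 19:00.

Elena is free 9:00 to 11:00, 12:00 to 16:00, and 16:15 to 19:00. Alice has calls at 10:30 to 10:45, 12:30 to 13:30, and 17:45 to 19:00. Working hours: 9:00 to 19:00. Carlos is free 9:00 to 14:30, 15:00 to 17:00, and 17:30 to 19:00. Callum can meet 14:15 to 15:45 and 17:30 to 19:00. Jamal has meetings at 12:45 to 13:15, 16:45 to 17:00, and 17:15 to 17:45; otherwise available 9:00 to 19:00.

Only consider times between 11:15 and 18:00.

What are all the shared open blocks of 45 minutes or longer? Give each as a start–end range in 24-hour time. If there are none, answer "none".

15:00–15:45

Alice free within 09:00–19:00: 09:00–10:30, 10:45–12:30, 13:30–17:45.
Jamal free within 09:00–19:00: 09:00–12:45, 13:15–16:45, 17:00–17:15, 17:45–19:00.
Elena ∩ Alice: 09:00–10:30, 10:45–11:00, 12:00–12:30, 13:30–16:00, 16:15–17:45.
Elena ∩ Alice ∩ Carlos: 09:00–10:30, 10:45–11:00, 12:00–12:30, 13:30–14:30, 15:00–16:00, 16:15–17:00, 17:30–17:45.
Elena ∩ Alice ∩ Carlos ∩ Callum: 14:15–14:30, 15:00–15:45, 17:30–17:45.
Elena ∩ Alice ∩ Carlos ∩ Callum ∩ Jamal: 14:15–14:30, 15:00–15:45.
Restricted to 11:15–18:00: 14:15–14:30, 15:00–15:45.
Windows ≥ 45 min: 15:00–15:45.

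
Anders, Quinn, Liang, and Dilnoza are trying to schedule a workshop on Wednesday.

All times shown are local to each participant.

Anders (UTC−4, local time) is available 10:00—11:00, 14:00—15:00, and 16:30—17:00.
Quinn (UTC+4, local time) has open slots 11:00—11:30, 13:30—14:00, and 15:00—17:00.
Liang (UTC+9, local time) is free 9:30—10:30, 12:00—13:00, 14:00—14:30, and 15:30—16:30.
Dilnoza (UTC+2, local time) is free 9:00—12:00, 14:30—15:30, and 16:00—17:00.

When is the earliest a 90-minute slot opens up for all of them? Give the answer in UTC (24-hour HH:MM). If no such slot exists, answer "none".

Anders → UTC: 14:00–15:00, 18:00–19:00, 20:30–21:00.
Quinn → UTC: 07:00–07:30, 09:30–10:00, 11:00–13:00.
Liang → UTC: 00:30–01:30, 03:00–04:00, 05:00–05:30, 06:30–07:30.
Dilnoza → UTC: 07:00–10:00, 12:30–13:30, 14:00–15:00.
Anders ∩ Quinn: (none).
Anders ∩ Quinn ∩ Liang: (none).
Anders ∩ Quinn ∩ Liang ∩ Dilnoza: (none).
Windows ≥ 90 min: (none).

none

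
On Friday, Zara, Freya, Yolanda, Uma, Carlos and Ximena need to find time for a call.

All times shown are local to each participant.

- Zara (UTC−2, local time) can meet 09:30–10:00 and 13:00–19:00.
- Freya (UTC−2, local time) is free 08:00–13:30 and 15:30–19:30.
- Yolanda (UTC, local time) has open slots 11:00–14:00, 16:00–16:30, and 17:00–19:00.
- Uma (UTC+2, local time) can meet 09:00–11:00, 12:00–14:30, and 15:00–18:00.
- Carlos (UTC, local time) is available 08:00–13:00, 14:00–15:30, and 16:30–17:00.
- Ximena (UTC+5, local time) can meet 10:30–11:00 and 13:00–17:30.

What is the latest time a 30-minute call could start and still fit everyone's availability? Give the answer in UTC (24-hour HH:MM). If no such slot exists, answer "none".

Zara → UTC: 11:30–12:00, 15:00–21:00.
Freya → UTC: 10:00–15:30, 17:30–21:30.
Yolanda → UTC: 11:00–14:00, 16:00–16:30, 17:00–19:00.
Uma → UTC: 07:00–09:00, 10:00–12:30, 13:00–16:00.
Carlos → UTC: 08:00–13:00, 14:00–15:30, 16:30–17:00.
Ximena → UTC: 05:30–06:00, 08:00–12:30.
Zara ∩ Freya: 11:30–12:00, 15:00–15:30, 17:30–21:00.
Zara ∩ Freya ∩ Yolanda: 11:30–12:00, 17:30–19:00.
Zara ∩ Freya ∩ Yolanda ∩ Uma: 11:30–12:00.
Zara ∩ Freya ∩ Yolanda ∩ Uma ∩ Carlos: 11:30–12:00.
Zara ∩ Freya ∩ Yolanda ∩ Uma ∩ Carlos ∩ Ximena: 11:30–12:00.
Windows ≥ 30 min: 11:30–12:00.
Latest start in the last window 11:30–12:00 is 12:00 − 30 min = 11:30.

11:30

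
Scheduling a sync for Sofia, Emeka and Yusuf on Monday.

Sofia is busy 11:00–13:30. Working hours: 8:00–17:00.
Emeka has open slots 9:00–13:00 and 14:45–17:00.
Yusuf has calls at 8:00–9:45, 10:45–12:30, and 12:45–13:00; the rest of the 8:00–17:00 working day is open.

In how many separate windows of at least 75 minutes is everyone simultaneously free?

1

Sofia free within 08:00–17:00: 08:00–11:00, 13:30–17:00.
Yusuf free within 08:00–17:00: 09:45–10:45, 12:30–12:45, 13:00–17:00.
Sofia ∩ Emeka: 09:00–11:00, 14:45–17:00.
Sofia ∩ Emeka ∩ Yusuf: 09:45–10:45, 14:45–17:00.
Windows ≥ 75 min: 14:45–17:00.
That's 1 window.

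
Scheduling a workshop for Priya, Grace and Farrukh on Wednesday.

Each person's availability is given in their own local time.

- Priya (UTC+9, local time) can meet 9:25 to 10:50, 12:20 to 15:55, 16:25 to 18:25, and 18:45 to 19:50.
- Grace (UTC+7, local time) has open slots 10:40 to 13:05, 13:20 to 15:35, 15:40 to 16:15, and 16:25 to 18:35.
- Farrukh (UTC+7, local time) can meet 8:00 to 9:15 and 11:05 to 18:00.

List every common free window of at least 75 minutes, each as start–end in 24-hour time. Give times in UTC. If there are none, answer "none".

Priya → UTC: 00:25–01:50, 03:20–06:55, 07:25–09:25, 09:45–10:50.
Grace → UTC: 03:40–06:05, 06:20–08:35, 08:40–09:15, 09:25–11:35.
Farrukh → UTC: 01:00–02:15, 04:05–11:00.
Priya ∩ Grace: 03:40–06:05, 06:20–06:55, 07:25–08:35, 08:40–09:15, 09:45–10:50.
Priya ∩ Grace ∩ Farrukh: 04:05–06:05, 06:20–06:55, 07:25–08:35, 08:40–09:15, 09:45–10:50.
Windows ≥ 75 min: 04:05–06:05.

04:05–06:05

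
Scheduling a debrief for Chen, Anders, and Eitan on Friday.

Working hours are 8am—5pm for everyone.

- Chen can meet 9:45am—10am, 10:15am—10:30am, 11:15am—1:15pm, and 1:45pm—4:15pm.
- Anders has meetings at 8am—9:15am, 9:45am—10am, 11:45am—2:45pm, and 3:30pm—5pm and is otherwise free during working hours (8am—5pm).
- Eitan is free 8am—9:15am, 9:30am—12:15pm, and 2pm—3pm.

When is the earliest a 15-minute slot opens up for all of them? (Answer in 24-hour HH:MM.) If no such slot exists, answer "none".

Anders free within 08:00–17:00: 09:15–09:45, 10:00–11:45, 14:45–15:30.
Chen ∩ Anders: 10:15–10:30, 11:15–11:45, 14:45–15:30.
Chen ∩ Anders ∩ Eitan: 10:15–10:30, 11:15–11:45, 14:45–15:00.
Windows ≥ 15 min: 10:15–10:30, 11:15–11:45, 14:45–15:00.
Earliest such window starts at 10:15.

10:15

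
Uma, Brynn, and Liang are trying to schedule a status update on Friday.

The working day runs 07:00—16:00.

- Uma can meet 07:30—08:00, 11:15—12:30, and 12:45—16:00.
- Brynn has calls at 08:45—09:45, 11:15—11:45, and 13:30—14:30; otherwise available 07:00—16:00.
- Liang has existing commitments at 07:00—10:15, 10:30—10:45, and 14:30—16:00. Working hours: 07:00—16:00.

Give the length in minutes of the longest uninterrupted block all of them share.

Brynn free within 07:00–16:00: 07:00–08:45, 09:45–11:15, 11:45–13:30, 14:30–16:00.
Liang free within 07:00–16:00: 10:15–10:30, 10:45–14:30.
Uma ∩ Brynn: 07:30–08:00, 11:45–12:30, 12:45–13:30, 14:30–16:00.
Uma ∩ Brynn ∩ Liang: 11:45–12:30, 12:45–13:30.
Common window lengths: 45, 45 min; longest is 45.

45 minutes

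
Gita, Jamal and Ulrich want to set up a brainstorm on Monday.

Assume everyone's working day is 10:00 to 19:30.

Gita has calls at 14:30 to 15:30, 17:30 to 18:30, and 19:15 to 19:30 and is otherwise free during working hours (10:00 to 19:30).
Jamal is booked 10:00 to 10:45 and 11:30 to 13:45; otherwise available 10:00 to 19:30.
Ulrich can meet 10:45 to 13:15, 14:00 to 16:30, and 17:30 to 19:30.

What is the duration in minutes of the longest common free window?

60 minutes

Gita free within 10:00–19:30: 10:00–14:30, 15:30–17:30, 18:30–19:15.
Jamal free within 10:00–19:30: 10:45–11:30, 13:45–19:30.
Gita ∩ Jamal: 10:45–11:30, 13:45–14:30, 15:30–17:30, 18:30–19:15.
Gita ∩ Jamal ∩ Ulrich: 10:45–11:30, 14:00–14:30, 15:30–16:30, 18:30–19:15.
Common window lengths: 45, 30, 60, 45 min; longest is 60.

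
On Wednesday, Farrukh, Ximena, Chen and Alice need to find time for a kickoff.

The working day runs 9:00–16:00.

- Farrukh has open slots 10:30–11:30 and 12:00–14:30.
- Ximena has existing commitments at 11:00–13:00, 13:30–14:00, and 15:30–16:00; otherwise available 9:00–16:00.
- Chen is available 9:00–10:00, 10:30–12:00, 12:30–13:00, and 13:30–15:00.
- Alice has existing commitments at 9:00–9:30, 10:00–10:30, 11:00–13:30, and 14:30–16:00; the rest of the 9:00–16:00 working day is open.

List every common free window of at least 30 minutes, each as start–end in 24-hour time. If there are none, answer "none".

10:30–11:00, 14:00–14:30

Ximena free within 09:00–16:00: 09:00–11:00, 13:00–13:30, 14:00–15:30.
Alice free within 09:00–16:00: 09:30–10:00, 10:30–11:00, 13:30–14:30.
Farrukh ∩ Ximena: 10:30–11:00, 13:00–13:30, 14:00–14:30.
Farrukh ∩ Ximena ∩ Chen: 10:30–11:00, 14:00–14:30.
Farrukh ∩ Ximena ∩ Chen ∩ Alice: 10:30–11:00, 14:00–14:30.
Windows ≥ 30 min: 10:30–11:00, 14:00–14:30.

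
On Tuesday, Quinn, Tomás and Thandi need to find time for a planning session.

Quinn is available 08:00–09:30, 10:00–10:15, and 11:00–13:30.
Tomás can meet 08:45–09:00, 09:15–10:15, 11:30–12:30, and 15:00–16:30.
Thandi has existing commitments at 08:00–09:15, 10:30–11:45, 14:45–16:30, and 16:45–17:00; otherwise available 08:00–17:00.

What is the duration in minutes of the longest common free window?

Thandi free within 08:00–17:00: 09:15–10:30, 11:45–14:45, 16:30–16:45.
Quinn ∩ Tomás: 08:45–09:00, 09:15–09:30, 10:00–10:15, 11:30–12:30.
Quinn ∩ Tomás ∩ Thandi: 09:15–09:30, 10:00–10:15, 11:45–12:30.
Common window lengths: 15, 15, 45 min; longest is 45.

45 minutes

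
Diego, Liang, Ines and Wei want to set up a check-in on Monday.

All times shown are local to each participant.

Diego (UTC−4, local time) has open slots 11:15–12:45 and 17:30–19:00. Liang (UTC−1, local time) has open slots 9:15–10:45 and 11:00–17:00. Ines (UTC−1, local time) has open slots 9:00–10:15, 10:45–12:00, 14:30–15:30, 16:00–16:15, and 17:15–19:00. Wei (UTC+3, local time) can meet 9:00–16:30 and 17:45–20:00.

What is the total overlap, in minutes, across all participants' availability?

Diego → UTC: 15:15–16:45, 21:30–23:00.
Liang → UTC: 10:15–11:45, 12:00–18:00.
Ines → UTC: 10:00–11:15, 11:45–13:00, 15:30–16:30, 17:00–17:15, 18:15–20:00.
Wei → UTC: 06:00–13:30, 14:45–17:00.
Diego ∩ Liang: 15:15–16:45.
Diego ∩ Liang ∩ Ines: 15:30–16:30.
Diego ∩ Liang ∩ Ines ∩ Wei: 15:30–16:30.
Total common minutes: 60.

60 minutes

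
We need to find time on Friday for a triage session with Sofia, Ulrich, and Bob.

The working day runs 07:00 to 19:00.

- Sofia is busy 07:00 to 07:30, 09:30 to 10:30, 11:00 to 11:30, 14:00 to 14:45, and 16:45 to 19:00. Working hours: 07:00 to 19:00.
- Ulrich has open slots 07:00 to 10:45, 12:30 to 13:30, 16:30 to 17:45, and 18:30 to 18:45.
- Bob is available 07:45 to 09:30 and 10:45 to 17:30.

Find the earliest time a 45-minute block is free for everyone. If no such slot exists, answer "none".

07:45

Sofia free within 07:00–19:00: 07:30–09:30, 10:30–11:00, 11:30–14:00, 14:45–16:45.
Sofia ∩ Ulrich: 07:30–09:30, 10:30–10:45, 12:30–13:30, 16:30–16:45.
Sofia ∩ Ulrich ∩ Bob: 07:45–09:30, 12:30–13:30, 16:30–16:45.
Windows ≥ 45 min: 07:45–09:30, 12:30–13:30.
Earliest such window starts at 07:45.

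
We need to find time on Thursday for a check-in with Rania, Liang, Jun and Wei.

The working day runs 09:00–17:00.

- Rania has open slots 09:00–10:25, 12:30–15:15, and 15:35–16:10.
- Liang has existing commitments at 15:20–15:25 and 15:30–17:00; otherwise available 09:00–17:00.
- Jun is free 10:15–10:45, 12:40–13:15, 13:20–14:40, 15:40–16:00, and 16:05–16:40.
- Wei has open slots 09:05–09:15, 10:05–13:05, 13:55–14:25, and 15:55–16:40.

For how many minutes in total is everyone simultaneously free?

Liang free within 09:00–17:00: 09:00–15:20, 15:25–15:30.
Rania ∩ Liang: 09:00–10:25, 12:30–15:15.
Rania ∩ Liang ∩ Jun: 10:15–10:25, 12:40–13:15, 13:20–14:40.
Rania ∩ Liang ∩ Jun ∩ Wei: 10:15–10:25, 12:40–13:05, 13:55–14:25.
Total common minutes: 10 + 25 + 30 = 65.

65 minutes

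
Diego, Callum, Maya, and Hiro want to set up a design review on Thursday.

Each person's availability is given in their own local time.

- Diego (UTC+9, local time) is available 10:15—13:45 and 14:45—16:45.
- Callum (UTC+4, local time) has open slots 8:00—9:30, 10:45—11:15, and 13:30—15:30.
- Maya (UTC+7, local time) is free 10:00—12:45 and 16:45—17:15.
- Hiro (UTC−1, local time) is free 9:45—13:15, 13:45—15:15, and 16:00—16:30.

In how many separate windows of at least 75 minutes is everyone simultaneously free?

0

Diego → UTC: 01:15–04:45, 05:45–07:45.
Callum → UTC: 04:00–05:30, 06:45–07:15, 09:30–11:30.
Maya → UTC: 03:00–05:45, 09:45–10:15.
Hiro → UTC: 10:45–14:15, 14:45–16:15, 17:00–17:30.
Diego ∩ Callum: 04:00–04:45, 06:45–07:15.
Diego ∩ Callum ∩ Maya: 04:00–04:45.
Diego ∩ Callum ∩ Maya ∩ Hiro: (none).
Windows ≥ 75 min: (none).
That's 0 windows.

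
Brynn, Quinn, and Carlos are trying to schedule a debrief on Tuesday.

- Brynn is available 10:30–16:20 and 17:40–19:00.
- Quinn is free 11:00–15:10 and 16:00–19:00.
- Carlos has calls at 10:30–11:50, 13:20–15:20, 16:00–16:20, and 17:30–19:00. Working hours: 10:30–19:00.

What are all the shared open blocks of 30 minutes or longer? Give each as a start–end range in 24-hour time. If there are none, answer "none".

11:50–13:20

Carlos free within 10:30–19:00: 11:50–13:20, 15:20–16:00, 16:20–17:30.
Brynn ∩ Quinn: 11:00–15:10, 16:00–16:20, 17:40–19:00.
Brynn ∩ Quinn ∩ Carlos: 11:50–13:20.
Windows ≥ 30 min: 11:50–13:20.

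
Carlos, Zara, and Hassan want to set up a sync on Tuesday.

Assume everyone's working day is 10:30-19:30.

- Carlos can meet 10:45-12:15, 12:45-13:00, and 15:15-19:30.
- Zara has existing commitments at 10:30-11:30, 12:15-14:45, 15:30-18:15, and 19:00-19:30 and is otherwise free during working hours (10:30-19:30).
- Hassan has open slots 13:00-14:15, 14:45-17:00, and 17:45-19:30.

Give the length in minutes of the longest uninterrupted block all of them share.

45 minutes

Zara free within 10:30–19:30: 11:30–12:15, 14:45–15:30, 18:15–19:00.
Carlos ∩ Zara: 11:30–12:15, 15:15–15:30, 18:15–19:00.
Carlos ∩ Zara ∩ Hassan: 15:15–15:30, 18:15–19:00.
Common window lengths: 15, 45 min; longest is 45.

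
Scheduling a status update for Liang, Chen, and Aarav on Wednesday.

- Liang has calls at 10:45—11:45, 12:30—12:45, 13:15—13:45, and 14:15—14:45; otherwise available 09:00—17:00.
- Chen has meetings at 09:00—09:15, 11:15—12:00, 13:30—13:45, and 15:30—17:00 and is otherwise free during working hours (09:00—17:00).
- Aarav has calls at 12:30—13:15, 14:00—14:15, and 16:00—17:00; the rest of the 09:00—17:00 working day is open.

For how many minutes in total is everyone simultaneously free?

180 minutes

Liang free within 09:00–17:00: 09:00–10:45, 11:45–12:30, 12:45–13:15, 13:45–14:15, 14:45–17:00.
Chen free within 09:00–17:00: 09:15–11:15, 12:00–13:30, 13:45–15:30.
Aarav free within 09:00–17:00: 09:00–12:30, 13:15–14:00, 14:15–16:00.
Liang ∩ Chen: 09:15–10:45, 12:00–12:30, 12:45–13:15, 13:45–14:15, 14:45–15:30.
Liang ∩ Chen ∩ Aarav: 09:15–10:45, 12:00–12:30, 13:45–14:00, 14:45–15:30.
Total common minutes: 90 + 30 + 15 + 45 = 180.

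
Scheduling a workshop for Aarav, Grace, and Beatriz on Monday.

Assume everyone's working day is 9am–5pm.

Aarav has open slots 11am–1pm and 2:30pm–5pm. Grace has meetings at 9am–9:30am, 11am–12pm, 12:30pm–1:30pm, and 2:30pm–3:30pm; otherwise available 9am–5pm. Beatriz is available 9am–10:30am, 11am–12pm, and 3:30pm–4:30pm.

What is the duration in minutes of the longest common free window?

Grace free within 09:00–17:00: 09:30–11:00, 12:00–12:30, 13:30–14:30, 15:30–17:00.
Aarav ∩ Grace: 12:00–12:30, 15:30–17:00.
Aarav ∩ Grace ∩ Beatriz: 15:30–16:30.
Single common window of 60 minutes.

60 minutes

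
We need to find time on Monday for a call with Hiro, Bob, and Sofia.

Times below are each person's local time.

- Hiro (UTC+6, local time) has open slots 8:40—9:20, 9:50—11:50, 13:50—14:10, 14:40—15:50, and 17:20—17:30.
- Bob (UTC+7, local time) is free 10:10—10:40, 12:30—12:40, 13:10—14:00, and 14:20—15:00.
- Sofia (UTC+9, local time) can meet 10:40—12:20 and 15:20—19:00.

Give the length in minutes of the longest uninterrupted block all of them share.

10 minutes

Hiro → UTC: 02:40–03:20, 03:50–05:50, 07:50–08:10, 08:40–09:50, 11:20–11:30.
Bob → UTC: 03:10–03:40, 05:30–05:40, 06:10–07:00, 07:20–08:00.
Sofia → UTC: 01:40–03:20, 06:20–10:00.
Hiro ∩ Bob: 03:10–03:20, 05:30–05:40, 07:50–08:00.
Hiro ∩ Bob ∩ Sofia: 03:10–03:20, 07:50–08:00.
Common window lengths: 10, 10 min; longest is 10.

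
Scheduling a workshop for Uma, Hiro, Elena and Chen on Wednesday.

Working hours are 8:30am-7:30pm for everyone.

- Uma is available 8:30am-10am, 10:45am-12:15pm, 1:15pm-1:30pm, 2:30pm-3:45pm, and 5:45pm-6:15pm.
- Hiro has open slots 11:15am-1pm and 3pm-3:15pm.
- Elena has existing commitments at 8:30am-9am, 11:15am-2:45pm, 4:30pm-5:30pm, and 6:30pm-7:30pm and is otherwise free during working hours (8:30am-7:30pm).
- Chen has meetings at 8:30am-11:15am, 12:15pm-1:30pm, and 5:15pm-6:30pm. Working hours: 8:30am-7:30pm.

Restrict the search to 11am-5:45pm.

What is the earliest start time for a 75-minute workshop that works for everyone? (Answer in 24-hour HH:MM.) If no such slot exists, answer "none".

none

Elena free within 08:30–19:30: 09:00–11:15, 14:45–16:30, 17:30–18:30.
Chen free within 08:30–19:30: 11:15–12:15, 13:30–17:15, 18:30–19:30.
Uma ∩ Hiro: 11:15–12:15, 15:00–15:15.
Uma ∩ Hiro ∩ Elena: 15:00–15:15.
Uma ∩ Hiro ∩ Elena ∩ Chen: 15:00–15:15.
Restricted to 11:00–17:45: 15:00–15:15.
Windows ≥ 75 min: (none).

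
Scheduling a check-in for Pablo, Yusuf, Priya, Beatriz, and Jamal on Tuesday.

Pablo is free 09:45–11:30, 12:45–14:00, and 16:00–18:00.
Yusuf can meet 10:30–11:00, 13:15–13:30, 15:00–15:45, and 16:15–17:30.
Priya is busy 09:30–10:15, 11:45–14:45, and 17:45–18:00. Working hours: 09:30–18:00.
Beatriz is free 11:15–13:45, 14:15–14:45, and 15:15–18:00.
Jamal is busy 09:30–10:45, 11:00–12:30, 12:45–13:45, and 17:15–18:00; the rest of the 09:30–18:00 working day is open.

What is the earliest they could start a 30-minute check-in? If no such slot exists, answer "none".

16:15

Priya free within 09:30–18:00: 10:15–11:45, 14:45–17:45.
Jamal free within 09:30–18:00: 10:45–11:00, 12:30–12:45, 13:45–17:15.
Pablo ∩ Yusuf: 10:30–11:00, 13:15–13:30, 16:15–17:30.
Pablo ∩ Yusuf ∩ Priya: 10:30–11:00, 16:15–17:30.
Pablo ∩ Yusuf ∩ Priya ∩ Beatriz: 16:15–17:30.
Pablo ∩ Yusuf ∩ Priya ∩ Beatriz ∩ Jamal: 16:15–17:15.
Windows ≥ 30 min: 16:15–17:15.
Earliest such window starts at 16:15.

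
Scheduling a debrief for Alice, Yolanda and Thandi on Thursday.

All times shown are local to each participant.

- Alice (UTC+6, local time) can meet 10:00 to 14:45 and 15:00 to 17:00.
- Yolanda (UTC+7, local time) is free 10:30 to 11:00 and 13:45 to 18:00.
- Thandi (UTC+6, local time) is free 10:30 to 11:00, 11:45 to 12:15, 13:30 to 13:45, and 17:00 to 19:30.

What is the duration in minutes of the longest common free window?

15 minutes

Alice → UTC: 04:00–08:45, 09:00–11:00.
Yolanda → UTC: 03:30–04:00, 06:45–11:00.
Thandi → UTC: 04:30–05:00, 05:45–06:15, 07:30–07:45, 11:00–13:30.
Alice ∩ Yolanda: 06:45–08:45, 09:00–11:00.
Alice ∩ Yolanda ∩ Thandi: 07:30–07:45.
Single common window of 15 minutes.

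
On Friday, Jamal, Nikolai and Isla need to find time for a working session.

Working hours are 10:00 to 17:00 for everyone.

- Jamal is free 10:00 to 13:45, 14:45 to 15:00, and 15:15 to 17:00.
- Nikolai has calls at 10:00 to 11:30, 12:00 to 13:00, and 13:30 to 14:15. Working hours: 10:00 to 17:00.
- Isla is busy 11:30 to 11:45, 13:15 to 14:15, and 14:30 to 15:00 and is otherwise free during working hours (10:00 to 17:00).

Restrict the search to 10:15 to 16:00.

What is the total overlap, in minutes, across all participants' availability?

Nikolai free within 10:00–17:00: 11:30–12:00, 13:00–13:30, 14:15–17:00.
Isla free within 10:00–17:00: 10:00–11:30, 11:45–13:15, 14:15–14:30, 15:00–17:00.
Jamal ∩ Nikolai: 11:30–12:00, 13:00–13:30, 14:45–15:00, 15:15–17:00.
Jamal ∩ Nikolai ∩ Isla: 11:45–12:00, 13:00–13:15, 15:15–17:00.
Restricted to 10:15–16:00: 11:45–12:00, 13:00–13:15, 15:15–16:00.
Total common minutes: 15 + 15 + 45 = 75.

75 minutes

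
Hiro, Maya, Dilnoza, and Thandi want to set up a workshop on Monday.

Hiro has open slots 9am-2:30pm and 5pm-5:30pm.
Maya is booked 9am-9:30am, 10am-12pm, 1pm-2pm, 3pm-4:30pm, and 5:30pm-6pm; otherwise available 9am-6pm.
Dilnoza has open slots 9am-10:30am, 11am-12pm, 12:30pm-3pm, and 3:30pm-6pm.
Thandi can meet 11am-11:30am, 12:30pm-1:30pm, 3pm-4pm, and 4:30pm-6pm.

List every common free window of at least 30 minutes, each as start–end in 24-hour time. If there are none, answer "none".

12:30–13:00, 17:00–17:30

Maya free within 09:00–18:00: 09:30–10:00, 12:00–13:00, 14:00–15:00, 16:30–17:30.
Hiro ∩ Maya: 09:30–10:00, 12:00–13:00, 14:00–14:30, 17:00–17:30.
Hiro ∩ Maya ∩ Dilnoza: 09:30–10:00, 12:30–13:00, 14:00–14:30, 17:00–17:30.
Hiro ∩ Maya ∩ Dilnoza ∩ Thandi: 12:30–13:00, 17:00–17:30.
Windows ≥ 30 min: 12:30–13:00, 17:00–17:30.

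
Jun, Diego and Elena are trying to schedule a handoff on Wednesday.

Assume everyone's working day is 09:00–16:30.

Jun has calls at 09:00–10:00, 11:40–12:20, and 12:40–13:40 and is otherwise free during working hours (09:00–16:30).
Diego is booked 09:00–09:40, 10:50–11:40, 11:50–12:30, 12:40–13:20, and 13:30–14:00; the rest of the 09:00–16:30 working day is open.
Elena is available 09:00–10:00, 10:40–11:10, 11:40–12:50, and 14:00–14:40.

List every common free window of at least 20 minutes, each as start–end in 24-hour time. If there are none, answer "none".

14:00–14:40

Jun free within 09:00–16:30: 10:00–11:40, 12:20–12:40, 13:40–16:30.
Diego free within 09:00–16:30: 09:40–10:50, 11:40–11:50, 12:30–12:40, 13:20–13:30, 14:00–16:30.
Jun ∩ Diego: 10:00–10:50, 12:30–12:40, 14:00–16:30.
Jun ∩ Diego ∩ Elena: 10:40–10:50, 12:30–12:40, 14:00–14:40.
Windows ≥ 20 min: 14:00–14:40.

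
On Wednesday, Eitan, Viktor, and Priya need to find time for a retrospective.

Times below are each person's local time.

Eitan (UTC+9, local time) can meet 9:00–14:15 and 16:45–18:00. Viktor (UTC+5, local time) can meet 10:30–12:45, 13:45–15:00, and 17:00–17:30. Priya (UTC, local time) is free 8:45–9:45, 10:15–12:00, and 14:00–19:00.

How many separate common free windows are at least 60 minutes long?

0

Eitan → UTC: 00:00–05:15, 07:45–09:00.
Viktor → UTC: 05:30–07:45, 08:45–10:00, 12:00–12:30.
Priya → UTC: 08:45–09:45, 10:15–12:00, 14:00–19:00.
Eitan ∩ Viktor: 08:45–09:00.
Eitan ∩ Viktor ∩ Priya: 08:45–09:00.
Windows ≥ 60 min: (none).
That's 0 windows.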